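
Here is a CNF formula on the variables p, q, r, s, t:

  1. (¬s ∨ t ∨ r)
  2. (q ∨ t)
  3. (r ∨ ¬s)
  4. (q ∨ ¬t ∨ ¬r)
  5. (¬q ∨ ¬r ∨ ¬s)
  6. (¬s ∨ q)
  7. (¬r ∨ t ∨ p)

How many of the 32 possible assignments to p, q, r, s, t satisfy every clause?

9

Split on r, then q.
  r=T, q=T: remaining (p,s,t) ∈ {(F,F,T); (T,F,F); (T,F,T)} — 3.
  r=T, q=F: a clause becomes empty — 0.
  r=F, q=T: remaining (p,s,t) ∈ {(F,F,F); (F,F,T); (T,F,F); (T,F,T)} — 4.
  r=F, q=F: remaining (p,s,t) ∈ {(F,F,T); (T,F,T)} — 2.
Total: 3 + 0 + 4 + 2 = 9.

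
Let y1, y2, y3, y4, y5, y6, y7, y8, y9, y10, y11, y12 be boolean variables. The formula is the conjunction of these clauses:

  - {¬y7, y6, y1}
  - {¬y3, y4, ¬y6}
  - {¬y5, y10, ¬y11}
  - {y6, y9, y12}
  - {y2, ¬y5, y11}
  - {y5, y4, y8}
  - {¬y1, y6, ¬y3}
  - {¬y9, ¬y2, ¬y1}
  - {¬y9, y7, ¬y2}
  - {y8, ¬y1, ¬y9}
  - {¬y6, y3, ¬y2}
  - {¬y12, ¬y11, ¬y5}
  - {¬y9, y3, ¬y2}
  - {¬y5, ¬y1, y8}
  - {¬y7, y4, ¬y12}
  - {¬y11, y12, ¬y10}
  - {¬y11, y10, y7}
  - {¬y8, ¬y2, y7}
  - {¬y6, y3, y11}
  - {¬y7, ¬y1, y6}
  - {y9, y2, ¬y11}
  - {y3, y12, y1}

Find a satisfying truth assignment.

y4 occurs only positively in the remaining clauses — set y4 = True.
Set y1 = False and propagate.
The remaining clauses are satisfied by y2 = False, y3 = False, y5 = False, y6 = False, y7 = False, y8 = True, y9 = False, y10 = False, y11 = False, y12 = True.
Every clause has at least one true literal under this assignment.
Check each clause:
  1. {y6, y1, ¬y7} — ¬y7 is true.
  2. {¬y3, ¬y6, y4} — ¬y6 is true.
  3. {¬y11, y10, ¬y5} — ¬y5 is true.
  4. {y9, y6, y12} — y12 is true.
  5. {y11, ¬y5, y2} — ¬y5 is true.
  6. {y5, y4, y8} — y8 is true.
  7. {¬y1, y6, ¬y3} — ¬y3 is true.
  8. {¬y9, ¬y2, ¬y1} — ¬y2 is true.
  9. {¬y2, ¬y9, y7} — ¬y9 is true.
  10. {¬y1, y8, ¬y9} — y8 is true.
  11. {¬y6, y3, ¬y2} — ¬y6 is true.
  12. {¬y11, ¬y12, ¬y5} — ¬y5 is true.
  13. {¬y9, y3, ¬y2} — ¬y2 is true.
  14. {¬y5, y8, ¬y1} — y8 is true.
  15. {¬y12, y4, ¬y7} — ¬y7 is true.
  16. {y12, ¬y10, ¬y11} — y12 is true.
  17. {¬y11, y7, y10} — ¬y11 is true.
  18. {¬y8, y7, ¬y2} — ¬y2 is true.
  19. {y3, y11, ¬y6} — ¬y6 is true.
  20. {¬y7, y6, ¬y1} — ¬y7 is true.
  21. {¬y11, y2, y9} — ¬y11 is true.
  22. {y12, y3, y1} — y12 is true.

y1=False, y2=False, y3=False, y4=True, y5=False, y6=False, y7=False, y8=True, y9=False, y10=False, y11=False, y12=True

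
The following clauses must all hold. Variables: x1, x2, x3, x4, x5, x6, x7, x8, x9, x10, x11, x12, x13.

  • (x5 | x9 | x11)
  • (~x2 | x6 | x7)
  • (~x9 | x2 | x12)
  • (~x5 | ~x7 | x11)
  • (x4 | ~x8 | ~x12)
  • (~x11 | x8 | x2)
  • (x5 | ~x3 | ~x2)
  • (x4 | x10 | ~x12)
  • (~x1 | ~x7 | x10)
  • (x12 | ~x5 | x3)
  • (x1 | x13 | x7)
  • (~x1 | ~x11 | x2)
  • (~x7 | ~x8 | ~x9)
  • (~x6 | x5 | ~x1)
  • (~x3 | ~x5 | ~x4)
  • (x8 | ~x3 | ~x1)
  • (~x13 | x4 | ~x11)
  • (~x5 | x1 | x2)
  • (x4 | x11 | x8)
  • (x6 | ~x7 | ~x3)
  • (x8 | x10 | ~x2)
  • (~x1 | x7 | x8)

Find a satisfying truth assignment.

x1 = F  x2 = T  x3 = F  x4 = T  x5 = T  x6 = T  x7 = T  x8 = T  x9 = F  x10 = T  x11 = T  x12 = T  x13 = F

Check each clause:
  1. (x11 | x5 | x9) — x11 is true.
  2. (x6 | x7 | ~x2) — x6 is true.
  3. (x12 | x2 | ~x9) — x2 is true.
  4. (~x7 | ~x5 | x11) — x11 is true.
  5. (~x8 | x4 | ~x12) — x4 is true.
  6. (~x11 | x8 | x2) — x8 is true.
  7. (x5 | ~x2 | ~x3) — ~x3 is true.
  8. (x4 | ~x12 | x10) — x10 is true.
  9. (x10 | ~x7 | ~x1) — x10 is true.
  10. (x3 | ~x5 | x12) — x12 is true.
  11. (x1 | x7 | x13) — x7 is true.
  12. (~x1 | x2 | ~x11) — x2 is true.
  13. (~x9 | ~x8 | ~x7) — ~x9 is true.
  14. (x5 | ~x6 | ~x1) — x5 is true.
  15. (~x3 | ~x5 | ~x4) — ~x3 is true.
  16. (~x3 | ~x1 | x8) — x8 is true.
  17. (~x11 | ~x13 | x4) — ~x13 is true.
  18. (x1 | ~x5 | x2) — x2 is true.
  19. (x11 | x8 | x4) — x8 is true.
  20. (x6 | ~x7 | ~x3) — ~x3 is true.
  21. (~x2 | x10 | x8) — x8 is true.
  22. (x7 | x8 | ~x1) — x8 is true.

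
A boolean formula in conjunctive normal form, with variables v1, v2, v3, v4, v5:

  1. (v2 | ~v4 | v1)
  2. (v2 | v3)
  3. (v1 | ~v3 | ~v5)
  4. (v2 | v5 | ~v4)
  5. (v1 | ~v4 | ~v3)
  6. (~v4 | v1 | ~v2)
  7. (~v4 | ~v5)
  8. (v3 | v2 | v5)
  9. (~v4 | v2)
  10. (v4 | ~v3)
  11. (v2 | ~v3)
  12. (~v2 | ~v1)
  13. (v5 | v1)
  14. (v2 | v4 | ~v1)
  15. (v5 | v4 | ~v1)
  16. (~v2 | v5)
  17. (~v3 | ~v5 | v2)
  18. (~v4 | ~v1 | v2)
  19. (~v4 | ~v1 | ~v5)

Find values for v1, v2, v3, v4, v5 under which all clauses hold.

v1=0, v2=1, v3=0, v4=0, v5=1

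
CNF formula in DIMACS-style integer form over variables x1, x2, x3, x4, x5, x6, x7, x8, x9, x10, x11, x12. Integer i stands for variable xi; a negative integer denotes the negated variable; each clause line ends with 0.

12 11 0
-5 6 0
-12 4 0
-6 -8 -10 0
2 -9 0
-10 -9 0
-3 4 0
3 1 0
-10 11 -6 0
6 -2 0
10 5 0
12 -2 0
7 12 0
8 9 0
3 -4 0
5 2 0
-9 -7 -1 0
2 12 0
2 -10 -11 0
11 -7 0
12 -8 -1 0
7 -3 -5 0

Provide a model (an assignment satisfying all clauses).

Try x1 = False.
  then x3 is forced to True.
  then x4 is forced to True.
For the remaining variables, x2 = True, x5 = True, x6 = True, x7 = True, x8 = False, x9 = True, x10 = False, x11 = True, x12 = True works.

x1=F  x2=T  x3=T  x4=T  x5=T  x6=T  x7=T  x8=F  x9=T  x10=F  x11=T  x12=T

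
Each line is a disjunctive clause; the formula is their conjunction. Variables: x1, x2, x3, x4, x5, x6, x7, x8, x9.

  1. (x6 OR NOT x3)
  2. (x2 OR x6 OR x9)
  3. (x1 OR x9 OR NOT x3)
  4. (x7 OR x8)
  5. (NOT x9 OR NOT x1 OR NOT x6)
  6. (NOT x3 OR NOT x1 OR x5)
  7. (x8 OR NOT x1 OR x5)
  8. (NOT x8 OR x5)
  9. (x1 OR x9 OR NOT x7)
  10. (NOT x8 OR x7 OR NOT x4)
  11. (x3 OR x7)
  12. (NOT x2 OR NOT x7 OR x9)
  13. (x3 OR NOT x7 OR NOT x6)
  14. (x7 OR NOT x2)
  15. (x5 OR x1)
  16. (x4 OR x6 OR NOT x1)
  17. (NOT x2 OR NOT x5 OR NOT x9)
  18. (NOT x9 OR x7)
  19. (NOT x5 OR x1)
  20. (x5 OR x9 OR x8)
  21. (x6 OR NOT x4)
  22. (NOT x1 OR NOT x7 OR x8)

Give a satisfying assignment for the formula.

x1 = T, x2 = F, x3 = T, x4 = F, x5 = T, x6 = T, x7 = F, x8 = T, x9 = F

Check each clause:
  1. (NOT x3 OR x6) — x6 is true.
  2. (x2 OR x9 OR x6) — x6 is true.
  3. (x9 OR NOT x3 OR x1) — x1 is true.
  4. (x7 OR x8) — x8 is true.
  5. (NOT x6 OR NOT x9 OR NOT x1) — NOT x9 is true.
  6. (x5 OR NOT x1 OR NOT x3) — x5 is true.
  7. (x5 OR NOT x1 OR x8) — x8 is true.
  8. (x5 OR NOT x8) — x5 is true.
  9. (x9 OR NOT x7 OR x1) — NOT x7 is true.
  10. (NOT x4 OR NOT x8 OR x7) — NOT x4 is true.
  11. (x3 OR x7) — x3 is true.
  12. (NOT x2 OR x9 OR NOT x7) — NOT x7 is true.
  13. (x3 OR NOT x6 OR NOT x7) — NOT x7 is true.
  14. (NOT x2 OR x7) — NOT x2 is true.
  15. (x5 OR x1) — x1 is true.
  16. (x4 OR NOT x1 OR x6) — x6 is true.
  17. (NOT x2 OR NOT x9 OR NOT x5) — NOT x2 is true.
  18. (NOT x9 OR x7) — NOT x9 is true.
  19. (NOT x5 OR x1) — x1 is true.
  20. (x9 OR x5 OR x8) — x8 is true.
  21. (NOT x4 OR x6) — NOT x4 is true.
  22. (NOT x7 OR NOT x1 OR x8) — x8 is true.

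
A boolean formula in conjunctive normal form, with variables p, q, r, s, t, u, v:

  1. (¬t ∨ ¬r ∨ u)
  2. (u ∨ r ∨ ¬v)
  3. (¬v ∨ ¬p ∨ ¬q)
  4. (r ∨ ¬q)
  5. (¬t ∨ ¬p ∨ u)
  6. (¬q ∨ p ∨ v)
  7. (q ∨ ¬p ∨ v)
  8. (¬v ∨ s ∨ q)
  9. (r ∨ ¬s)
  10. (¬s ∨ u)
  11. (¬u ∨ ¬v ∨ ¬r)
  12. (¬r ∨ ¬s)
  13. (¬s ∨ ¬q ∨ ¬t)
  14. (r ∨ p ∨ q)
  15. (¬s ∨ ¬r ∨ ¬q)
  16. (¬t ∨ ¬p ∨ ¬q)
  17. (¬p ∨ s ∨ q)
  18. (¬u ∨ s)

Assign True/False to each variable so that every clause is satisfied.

t occurs only negated in the remaining clauses — set t = False.
Set p = False and propagate.
Set q = False and propagate.
  then r is forced to True.
  then s is forced to False.
  then v is forced to False.
  then u is forced to False.
Every clause has at least one true literal under this assignment.

p=False, q=False, r=True, s=False, t=False, u=False, v=False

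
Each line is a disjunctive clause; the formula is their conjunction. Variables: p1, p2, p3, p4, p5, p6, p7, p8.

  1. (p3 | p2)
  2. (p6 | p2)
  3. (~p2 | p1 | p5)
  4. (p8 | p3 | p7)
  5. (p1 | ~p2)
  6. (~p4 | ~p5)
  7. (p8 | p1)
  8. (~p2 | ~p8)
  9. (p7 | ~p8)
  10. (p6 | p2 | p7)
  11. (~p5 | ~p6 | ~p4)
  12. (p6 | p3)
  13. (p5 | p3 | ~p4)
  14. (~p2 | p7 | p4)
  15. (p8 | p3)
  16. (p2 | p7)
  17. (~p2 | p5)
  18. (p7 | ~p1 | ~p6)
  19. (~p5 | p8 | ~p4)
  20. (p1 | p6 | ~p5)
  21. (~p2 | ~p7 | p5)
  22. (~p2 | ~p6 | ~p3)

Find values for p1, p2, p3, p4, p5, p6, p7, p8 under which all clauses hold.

Set p1 = False and propagate.
  then p2 is forced to False.
  then p3 is forced to True.
  then p6 is forced to True.
  then p8 is forced to True.
  then p7 is forced to True.
Branch on p4: take p4 = True.
  then p5 is forced to False.

p1=False  p2=False  p3=True  p4=True  p5=False  p6=True  p7=True  p8=True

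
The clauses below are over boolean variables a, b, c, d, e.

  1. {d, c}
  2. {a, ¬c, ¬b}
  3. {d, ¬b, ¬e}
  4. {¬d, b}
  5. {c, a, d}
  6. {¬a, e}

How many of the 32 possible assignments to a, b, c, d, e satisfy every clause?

The models are:
  a=0 b=0 c=1 d=0 e=0
  a=0 b=0 c=1 d=0 e=1
  a=0 b=1 c=0 d=1 e=0
  a=0 b=1 c=0 d=1 e=1
  a=1 b=0 c=1 d=0 e=1
  a=1 b=1 c=0 d=1 e=1
  a=1 b=1 c=1 d=1 e=1
That's 7 in total.

7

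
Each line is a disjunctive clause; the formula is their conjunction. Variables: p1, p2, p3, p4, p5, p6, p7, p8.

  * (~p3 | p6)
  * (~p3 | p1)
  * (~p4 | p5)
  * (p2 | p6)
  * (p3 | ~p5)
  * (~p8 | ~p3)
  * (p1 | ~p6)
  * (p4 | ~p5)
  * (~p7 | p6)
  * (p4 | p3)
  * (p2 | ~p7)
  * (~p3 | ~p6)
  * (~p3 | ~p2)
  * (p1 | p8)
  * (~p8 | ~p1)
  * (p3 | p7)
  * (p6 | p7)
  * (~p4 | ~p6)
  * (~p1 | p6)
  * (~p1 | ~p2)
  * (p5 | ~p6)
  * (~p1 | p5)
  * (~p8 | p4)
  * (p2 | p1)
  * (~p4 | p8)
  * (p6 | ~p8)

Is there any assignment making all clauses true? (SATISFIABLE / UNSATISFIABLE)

p6 = True:
  propagation gives p1=True, p3=False, p5=False; an empty clause results — contradiction.
p6 = False:
  propagation gives p3=False, p2=True, p5=False, p4=False; an empty clause results — contradiction.
Every branch closes, so no satisfying assignment exists.

UNSATISFIABLE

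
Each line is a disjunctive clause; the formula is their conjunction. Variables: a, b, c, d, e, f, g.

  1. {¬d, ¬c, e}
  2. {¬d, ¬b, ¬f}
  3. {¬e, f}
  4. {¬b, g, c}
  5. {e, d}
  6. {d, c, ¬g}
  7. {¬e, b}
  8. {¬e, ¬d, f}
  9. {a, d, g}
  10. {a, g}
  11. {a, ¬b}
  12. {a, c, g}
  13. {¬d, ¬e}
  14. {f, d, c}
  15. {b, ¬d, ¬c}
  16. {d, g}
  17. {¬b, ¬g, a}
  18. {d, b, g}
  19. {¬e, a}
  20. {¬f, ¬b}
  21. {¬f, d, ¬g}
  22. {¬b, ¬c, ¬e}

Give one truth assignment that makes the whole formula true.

a=F, b=F, c=F, d=T, e=F, f=T, g=T

Set a = False and propagate.
  then g is forced to True.
  then b is forced to False.
  then e is forced to False.
  then d is forced to True.
  then c is forced to False.
f is now unconstrained; take f = True.
Every clause has at least one true literal under this assignment.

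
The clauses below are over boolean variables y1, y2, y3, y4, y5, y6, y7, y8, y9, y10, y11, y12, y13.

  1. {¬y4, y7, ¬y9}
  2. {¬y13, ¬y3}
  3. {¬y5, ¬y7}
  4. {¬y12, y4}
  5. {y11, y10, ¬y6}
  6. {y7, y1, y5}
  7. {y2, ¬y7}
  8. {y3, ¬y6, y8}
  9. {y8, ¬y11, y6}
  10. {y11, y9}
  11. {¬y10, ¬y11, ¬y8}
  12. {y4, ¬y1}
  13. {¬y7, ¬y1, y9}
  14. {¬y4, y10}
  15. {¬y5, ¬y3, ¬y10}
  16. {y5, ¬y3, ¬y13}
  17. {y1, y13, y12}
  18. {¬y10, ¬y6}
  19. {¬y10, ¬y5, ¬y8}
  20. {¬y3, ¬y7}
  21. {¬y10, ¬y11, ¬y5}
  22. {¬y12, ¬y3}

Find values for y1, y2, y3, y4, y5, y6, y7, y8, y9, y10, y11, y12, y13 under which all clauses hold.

Pure literal: y2 appears only positively; assign y2 = True.
Branch on y1: take y1 = False.
Try y3 = False.
Branch on y4: take y4 = False.
  then y12 is forced to False.
  then y13 is forced to True.
For the remaining variables, y5 = True, y6 = False, y7 = False, y8 = True, y9 = True, y10 = False, y11 = False works.
Every clause has at least one true literal under this assignment.

y1=F, y2=T, y3=F, y4=F, y5=T, y6=F, y7=F, y8=T, y9=T, y10=F, y11=F, y12=F, y13=T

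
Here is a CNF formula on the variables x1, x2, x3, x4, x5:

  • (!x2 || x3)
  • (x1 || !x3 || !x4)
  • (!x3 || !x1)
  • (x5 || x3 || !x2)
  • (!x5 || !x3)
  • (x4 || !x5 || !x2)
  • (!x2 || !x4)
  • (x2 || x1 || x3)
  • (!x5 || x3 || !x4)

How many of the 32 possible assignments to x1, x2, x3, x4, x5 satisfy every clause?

The models are:
  x1=0 x2=0 x3=1 x4=0 x5=0
  x1=0 x2=1 x3=1 x4=0 x5=0
  x1=1 x2=0 x3=0 x4=0 x5=0
  x1=1 x2=0 x3=0 x4=0 x5=1
  x1=1 x2=0 x3=0 x4=1 x5=0
That's 5 in total.

5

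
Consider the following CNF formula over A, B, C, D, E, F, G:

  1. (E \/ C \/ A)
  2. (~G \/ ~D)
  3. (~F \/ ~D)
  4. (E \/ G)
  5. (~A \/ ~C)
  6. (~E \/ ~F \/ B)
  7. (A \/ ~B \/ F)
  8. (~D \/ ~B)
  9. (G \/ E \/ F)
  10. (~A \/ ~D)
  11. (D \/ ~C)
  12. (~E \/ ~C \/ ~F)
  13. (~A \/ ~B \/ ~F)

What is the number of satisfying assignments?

Case analysis on F and A:
  F=1, A=1: remaining (B,C,D,E,G) ∈ {(0,0,0,0,1)} — 1.
  F=1, A=0: remaining (B,C,D,E,G) ∈ {(1,0,0,1,0); (1,0,0,1,1)} — 2.
  F=0, A=1: B free; 3 ways for (C,D,E,G) × 2^1 = 6.
  F=0, A=0: remaining (B,C,D,E,G) ∈ {(0,0,0,1,0); (0,0,0,1,1); (0,0,1,1,0); (0,1,1,1,0)} — 4.
Total: 1 + 2 + 6 + 4 = 13.

13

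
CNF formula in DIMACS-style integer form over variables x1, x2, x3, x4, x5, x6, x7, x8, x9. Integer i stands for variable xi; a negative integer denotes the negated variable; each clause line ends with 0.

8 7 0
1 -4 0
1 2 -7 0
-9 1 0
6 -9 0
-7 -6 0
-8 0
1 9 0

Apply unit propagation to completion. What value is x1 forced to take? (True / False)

(~x8) stands alone — x8 = False.
In (x7 \/ x8), x8 is now false; x7 must hold, so x7 = True.
In (~x7 \/ ~x6), ~x7 is now false; ~x6 must hold, so x6 = False.
In (x6 \/ ~x9), x6 is now false; ~x9 must hold, so x9 = False.
In (x1 \/ x9), x9 is now false; x1 must hold, so x1 = True.

True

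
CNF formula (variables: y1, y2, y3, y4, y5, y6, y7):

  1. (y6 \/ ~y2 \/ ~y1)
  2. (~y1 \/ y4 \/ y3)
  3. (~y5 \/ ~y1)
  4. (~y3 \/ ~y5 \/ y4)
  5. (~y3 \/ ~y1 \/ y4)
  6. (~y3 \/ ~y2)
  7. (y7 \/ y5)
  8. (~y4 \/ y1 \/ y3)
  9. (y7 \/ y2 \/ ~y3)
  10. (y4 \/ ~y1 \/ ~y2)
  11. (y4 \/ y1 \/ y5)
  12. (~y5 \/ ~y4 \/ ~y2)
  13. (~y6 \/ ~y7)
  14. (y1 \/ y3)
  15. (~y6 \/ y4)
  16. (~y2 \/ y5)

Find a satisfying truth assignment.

y1 = True, y2 = False, y3 = False, y4 = True, y5 = False, y6 = False, y7 = True

Set y1 = True and propagate.
  then y5 is forced to False.
  then y7 is forced to True.
  then y6 is forced to False.
  then y2 is forced to False.
The remaining clauses are satisfied by y3 = False, y4 = True.
Check each clause:
  1. (~y1 \/ y6 \/ ~y2) — ~y2 is true.
  2. (y3 \/ ~y1 \/ y4) — y4 is true.
  3. (~y1 \/ ~y5) — ~y5 is true.
  4. (y4 \/ ~y5 \/ ~y3) — ~y5 is true.
  5. (~y3 \/ y4 \/ ~y1) — y4 is true.
  6. (~y3 \/ ~y2) — ~y3 is true.
  7. (y5 \/ y7) — y7 is true.
  8. (~y4 \/ y1 \/ y3) — y1 is true.
  9. (~y3 \/ y2 \/ y7) — ~y3 is true.
  10. (~y1 \/ ~y2 \/ y4) — y4 is true.
  11. (y1 \/ y4 \/ y5) — y1 is true.
  12. (~y5 \/ ~y4 \/ ~y2) — ~y5 is true.
  13. (~y6 \/ ~y7) — ~y6 is true.
  14. (y1 \/ y3) — y1 is true.
  15. (y4 \/ ~y6) — ~y6 is true.
  16. (y5 \/ ~y2) — ~y2 is true.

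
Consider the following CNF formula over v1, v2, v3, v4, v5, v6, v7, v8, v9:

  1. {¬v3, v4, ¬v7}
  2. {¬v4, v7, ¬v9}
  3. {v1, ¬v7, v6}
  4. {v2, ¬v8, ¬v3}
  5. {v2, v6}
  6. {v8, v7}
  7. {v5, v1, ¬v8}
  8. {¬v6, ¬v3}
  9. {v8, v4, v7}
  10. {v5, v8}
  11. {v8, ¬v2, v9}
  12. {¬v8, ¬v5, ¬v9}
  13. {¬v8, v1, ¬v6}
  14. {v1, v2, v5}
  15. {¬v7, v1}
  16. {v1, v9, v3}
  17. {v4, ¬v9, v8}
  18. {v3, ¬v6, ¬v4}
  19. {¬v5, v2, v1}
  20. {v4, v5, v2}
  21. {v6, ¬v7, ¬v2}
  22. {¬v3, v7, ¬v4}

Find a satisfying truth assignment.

Pure literal: v1 appears only positively; assign v1 = True.
Branch on v2: take v2 = True.
Branch on v3: take v3 = False.
Try v4 = False.
The remaining clauses are satisfied by v5 = False, v6 = False, v7 = False, v8 = True, v9 = True.
Every clause has at least one true literal under this assignment.

v1=True, v2=True, v3=False, v4=False, v5=False, v6=False, v7=False, v8=True, v9=True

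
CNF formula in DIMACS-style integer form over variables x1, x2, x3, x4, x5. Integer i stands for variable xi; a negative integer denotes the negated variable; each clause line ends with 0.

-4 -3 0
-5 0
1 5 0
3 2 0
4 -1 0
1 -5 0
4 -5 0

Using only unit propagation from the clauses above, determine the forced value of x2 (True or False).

True

Unit clause (!x5) sets x5 = False.
In (x1 || x5), x5 is now false; x1 must hold, so x1 = True.
In (x4 || !x1), !x1 is now false; x4 must hold, so x4 = True.
(!x3 || !x4): since x4 = True, the clause reduces to (!x3). x3 = False.
From (x2 || x3) and x3 = False: x2 = True.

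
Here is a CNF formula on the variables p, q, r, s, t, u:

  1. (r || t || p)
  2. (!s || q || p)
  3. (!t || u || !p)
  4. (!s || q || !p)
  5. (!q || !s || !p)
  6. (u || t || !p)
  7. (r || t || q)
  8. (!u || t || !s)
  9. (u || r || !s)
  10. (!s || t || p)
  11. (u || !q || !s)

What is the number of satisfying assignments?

21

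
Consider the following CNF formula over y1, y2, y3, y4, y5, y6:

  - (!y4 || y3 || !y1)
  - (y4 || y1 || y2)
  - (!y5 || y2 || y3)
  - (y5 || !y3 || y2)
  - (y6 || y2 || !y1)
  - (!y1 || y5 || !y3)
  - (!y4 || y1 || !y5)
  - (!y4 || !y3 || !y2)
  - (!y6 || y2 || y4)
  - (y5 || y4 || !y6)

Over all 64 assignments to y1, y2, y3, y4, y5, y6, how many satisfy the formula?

16

Split on y2, then y4.
  y2=1, y4=1: remaining (y1,y3,y5,y6) ∈ {(0,0,0,0); (0,0,0,1)} — 2.
  y2=1, y4=0: 11 of the 16 assignments to (y1,y3,y5,y6) work.
  y2=0, y4=1: remaining (y1,y3,y5,y6) ∈ {(0,0,0,0); (0,0,0,1); (1,1,1,1)} — 3.
  y2=0, y4=0: a clause becomes empty — 0.
Total: 2 + 11 + 3 + 0 = 16.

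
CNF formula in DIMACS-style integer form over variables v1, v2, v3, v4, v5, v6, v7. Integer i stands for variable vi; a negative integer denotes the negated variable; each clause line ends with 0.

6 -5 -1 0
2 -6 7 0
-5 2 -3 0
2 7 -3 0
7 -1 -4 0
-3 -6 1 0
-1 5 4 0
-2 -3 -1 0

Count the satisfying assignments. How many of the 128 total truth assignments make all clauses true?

Split on v1, then v2.
  v1=1, v2=1: 5 of the 32 assignments to (v3,v4,v5,v6,v7) work.
  v1=1, v2=0: 6 of the 32 assignments to (v3,v4,v5,v6,v7) work.
  v1=0, v2=1: v4, v5, v7 free; 3 ways for (v3,v6) × 2^3 = 24.
  v1=0, v2=0: v4 free; 7 ways for (v3,v5,v6,v7) × 2^1 = 14.
Total: 5 + 6 + 24 + 14 = 49.

49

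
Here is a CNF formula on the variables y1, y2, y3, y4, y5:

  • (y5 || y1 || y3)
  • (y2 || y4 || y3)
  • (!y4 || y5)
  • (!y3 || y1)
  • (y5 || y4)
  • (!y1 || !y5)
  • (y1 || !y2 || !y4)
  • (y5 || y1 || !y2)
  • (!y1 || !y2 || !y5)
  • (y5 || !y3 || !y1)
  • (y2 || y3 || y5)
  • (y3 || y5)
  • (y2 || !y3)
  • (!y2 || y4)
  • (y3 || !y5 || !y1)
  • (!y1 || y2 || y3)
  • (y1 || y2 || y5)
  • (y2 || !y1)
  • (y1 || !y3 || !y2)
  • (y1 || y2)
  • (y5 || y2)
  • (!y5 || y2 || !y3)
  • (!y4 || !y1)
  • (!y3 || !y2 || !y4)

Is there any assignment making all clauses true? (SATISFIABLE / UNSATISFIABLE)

UNSATISFIABLE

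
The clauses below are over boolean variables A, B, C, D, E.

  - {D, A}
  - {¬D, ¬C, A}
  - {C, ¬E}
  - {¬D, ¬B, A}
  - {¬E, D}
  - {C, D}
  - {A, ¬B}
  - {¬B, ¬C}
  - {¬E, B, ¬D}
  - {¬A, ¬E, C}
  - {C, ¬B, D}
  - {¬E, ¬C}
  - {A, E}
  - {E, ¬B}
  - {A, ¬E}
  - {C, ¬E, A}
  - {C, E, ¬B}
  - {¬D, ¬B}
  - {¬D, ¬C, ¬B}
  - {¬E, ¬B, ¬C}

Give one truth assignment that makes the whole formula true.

A = T, B = F, C = F, D = T, E = F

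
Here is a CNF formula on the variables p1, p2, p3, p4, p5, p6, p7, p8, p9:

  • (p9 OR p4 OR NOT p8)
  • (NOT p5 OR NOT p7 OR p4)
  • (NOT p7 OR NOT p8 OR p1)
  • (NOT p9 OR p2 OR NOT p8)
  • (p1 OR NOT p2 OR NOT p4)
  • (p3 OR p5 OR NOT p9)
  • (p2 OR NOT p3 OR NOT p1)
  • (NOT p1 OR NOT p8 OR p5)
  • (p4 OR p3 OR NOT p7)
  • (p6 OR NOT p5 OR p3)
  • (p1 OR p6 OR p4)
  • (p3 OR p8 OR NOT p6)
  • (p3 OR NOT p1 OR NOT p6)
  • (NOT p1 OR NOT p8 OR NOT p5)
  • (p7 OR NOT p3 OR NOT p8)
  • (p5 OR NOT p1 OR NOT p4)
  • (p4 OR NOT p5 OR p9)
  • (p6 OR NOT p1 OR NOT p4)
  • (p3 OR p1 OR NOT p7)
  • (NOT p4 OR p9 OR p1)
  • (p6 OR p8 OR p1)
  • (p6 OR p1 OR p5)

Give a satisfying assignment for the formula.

p1=False, p2=True, p3=True, p4=False, p5=False, p6=True, p7=False, p8=False, p9=False

Try p1 = False.
Branch on p2: take p2 = True.
  then p4 is forced to False.
  then p6 is forced to True.
Set p3 = True and propagate.
For the remaining variables, p5 = False, p7 = False, p8 = False, p9 = False works.
Every clause has at least one true literal under this assignment.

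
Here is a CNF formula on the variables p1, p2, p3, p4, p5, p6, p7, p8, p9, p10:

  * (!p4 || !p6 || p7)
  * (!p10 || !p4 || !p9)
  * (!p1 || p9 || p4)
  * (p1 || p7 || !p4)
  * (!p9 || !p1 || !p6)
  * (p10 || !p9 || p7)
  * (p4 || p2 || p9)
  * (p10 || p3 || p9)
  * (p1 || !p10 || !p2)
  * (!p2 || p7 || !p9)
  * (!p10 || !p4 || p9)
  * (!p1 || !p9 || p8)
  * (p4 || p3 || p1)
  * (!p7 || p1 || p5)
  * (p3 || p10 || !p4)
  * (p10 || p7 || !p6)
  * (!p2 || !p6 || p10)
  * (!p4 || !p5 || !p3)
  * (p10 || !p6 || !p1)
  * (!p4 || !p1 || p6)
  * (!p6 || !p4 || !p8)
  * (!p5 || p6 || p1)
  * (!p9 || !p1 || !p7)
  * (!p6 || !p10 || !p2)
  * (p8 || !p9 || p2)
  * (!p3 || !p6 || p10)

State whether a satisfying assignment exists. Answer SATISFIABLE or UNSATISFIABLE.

Branch on p1: take p1 = False.
Try p2 = False.
Set p3 = True and propagate.
The remaining clauses are satisfied by p4 = False, p5 = True, p6 = True, p7 = True, p8 = True, p9 = True, p10 = True.
Every clause has at least one true literal under this assignment.
So p1 = False, p2 = False, p3 = True, p4 = False, p5 = True, p6 = True, p7 = True, p8 = True, p9 = True, p10 = True is a satisfying assignment.

SATISFIABLE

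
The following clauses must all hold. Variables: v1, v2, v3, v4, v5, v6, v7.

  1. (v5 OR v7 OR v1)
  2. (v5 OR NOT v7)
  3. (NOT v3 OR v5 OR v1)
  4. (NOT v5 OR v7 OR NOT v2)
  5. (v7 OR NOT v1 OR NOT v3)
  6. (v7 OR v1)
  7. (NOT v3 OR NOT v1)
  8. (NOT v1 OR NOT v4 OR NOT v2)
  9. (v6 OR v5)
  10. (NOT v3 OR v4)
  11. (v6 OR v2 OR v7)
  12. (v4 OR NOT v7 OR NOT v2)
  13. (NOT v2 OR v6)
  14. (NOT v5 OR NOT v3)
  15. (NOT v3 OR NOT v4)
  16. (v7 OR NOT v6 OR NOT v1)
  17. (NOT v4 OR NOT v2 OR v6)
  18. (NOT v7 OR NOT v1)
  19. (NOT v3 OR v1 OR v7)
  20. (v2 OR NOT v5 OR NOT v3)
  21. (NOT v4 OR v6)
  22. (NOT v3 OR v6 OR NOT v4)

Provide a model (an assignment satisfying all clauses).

v1=F, v2=T, v3=F, v4=T, v5=T, v6=T, v7=T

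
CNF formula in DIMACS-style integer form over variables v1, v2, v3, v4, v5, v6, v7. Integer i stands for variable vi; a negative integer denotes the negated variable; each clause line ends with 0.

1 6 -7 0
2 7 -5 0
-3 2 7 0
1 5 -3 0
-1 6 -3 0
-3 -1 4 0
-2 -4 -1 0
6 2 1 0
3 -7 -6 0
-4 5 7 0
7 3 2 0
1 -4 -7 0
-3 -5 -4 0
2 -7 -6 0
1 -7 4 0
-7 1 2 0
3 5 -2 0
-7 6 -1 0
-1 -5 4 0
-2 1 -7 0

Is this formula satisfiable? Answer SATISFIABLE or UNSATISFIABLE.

Try v1 = False.
Set v2 = True and propagate.
  then v7 is forced to False.
Set v3 = False and propagate.
  then v5 is forced to True.
v4, v6 are now unconstrained; take v4 = False, v6 = False.
Every clause has at least one true literal under this assignment.
So v1=False  v2=True  v3=False  v4=False  v5=True  v6=False  v7=False is a satisfying assignment.

SATISFIABLE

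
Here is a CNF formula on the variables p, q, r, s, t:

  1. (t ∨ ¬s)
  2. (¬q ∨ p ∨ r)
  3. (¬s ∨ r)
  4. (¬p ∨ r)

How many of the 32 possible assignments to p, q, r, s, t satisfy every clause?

14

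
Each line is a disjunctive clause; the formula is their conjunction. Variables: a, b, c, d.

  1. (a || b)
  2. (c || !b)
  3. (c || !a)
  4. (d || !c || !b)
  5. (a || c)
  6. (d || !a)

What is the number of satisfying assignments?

The models are:
  a=0 b=1 c=1 d=1
  a=1 b=0 c=1 d=1
  a=1 b=1 c=1 d=1
Count: 3.

3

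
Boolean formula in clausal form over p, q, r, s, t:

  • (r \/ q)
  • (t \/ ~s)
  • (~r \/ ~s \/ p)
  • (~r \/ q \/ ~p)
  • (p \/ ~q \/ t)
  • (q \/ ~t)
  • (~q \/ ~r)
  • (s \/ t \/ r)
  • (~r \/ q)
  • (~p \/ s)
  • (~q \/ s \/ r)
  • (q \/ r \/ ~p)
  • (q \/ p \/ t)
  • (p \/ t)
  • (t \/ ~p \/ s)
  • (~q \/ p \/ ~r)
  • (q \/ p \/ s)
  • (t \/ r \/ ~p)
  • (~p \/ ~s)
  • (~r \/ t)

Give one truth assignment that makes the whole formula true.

p=0, q=1, r=0, s=1, t=1

Check each clause:
  1. (q \/ r) — q is true.
  2. (t \/ ~s) — t is true.
  3. (~s \/ ~r \/ p) — ~r is true.
  4. (~r \/ ~p \/ q) — q is true.
  5. (t \/ p \/ ~q) — t is true.
  6. (q \/ ~t) — q is true.
  7. (~r \/ ~q) — ~r is true.
  8. (t \/ s \/ r) — s is true.
  9. (~r \/ q) — q is true.
  10. (~p \/ s) — s is true.
  11. (s \/ r \/ ~q) — s is true.
  12. (q \/ r \/ ~p) — q is true.
  13. (p \/ q \/ t) — q is true.
  14. (p \/ t) — t is true.
  15. (~p \/ s \/ t) — s is true.
  16. (~q \/ p \/ ~r) — ~r is true.
  17. (s \/ q \/ p) — q is true.
  18. (~p \/ r \/ t) — t is true.
  19. (~s \/ ~p) — ~p is true.
  20. (t \/ ~r) — t is true.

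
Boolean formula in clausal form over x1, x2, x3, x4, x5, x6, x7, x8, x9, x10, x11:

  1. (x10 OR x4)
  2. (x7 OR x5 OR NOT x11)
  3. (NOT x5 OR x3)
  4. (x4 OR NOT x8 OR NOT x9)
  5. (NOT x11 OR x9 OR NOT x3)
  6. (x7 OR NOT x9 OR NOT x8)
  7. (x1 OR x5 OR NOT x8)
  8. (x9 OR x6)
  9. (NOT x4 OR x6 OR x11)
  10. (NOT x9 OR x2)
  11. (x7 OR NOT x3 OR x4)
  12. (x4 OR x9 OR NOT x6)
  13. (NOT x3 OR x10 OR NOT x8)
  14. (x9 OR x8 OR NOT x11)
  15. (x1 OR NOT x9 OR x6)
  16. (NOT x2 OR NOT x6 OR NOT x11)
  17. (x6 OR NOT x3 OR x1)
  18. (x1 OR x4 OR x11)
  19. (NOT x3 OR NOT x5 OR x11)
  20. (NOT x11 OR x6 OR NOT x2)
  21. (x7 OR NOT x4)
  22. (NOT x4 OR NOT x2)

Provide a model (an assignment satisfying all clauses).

x1=T  x2=F  x3=F  x4=T  x5=F  x6=T  x7=T  x8=F  x9=F  x10=T  x11=F

Pure literal: x1 appears only positively; assign x1 = True.
x7 occurs only positively in the remaining clauses — set x7 = True.
Set x2 = False and propagate.
  then x9 is forced to False.
  then x6 is forced to True.
  then x4 is forced to True.
For the remaining variables, x3 = False, x5 = False, x8 = False, x10 = True, x11 = False works.
Every clause has at least one true literal under this assignment.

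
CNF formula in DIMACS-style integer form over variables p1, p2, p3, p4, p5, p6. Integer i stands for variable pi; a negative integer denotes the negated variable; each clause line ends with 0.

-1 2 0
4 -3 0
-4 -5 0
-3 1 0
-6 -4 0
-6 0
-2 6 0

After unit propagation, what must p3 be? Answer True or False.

False

(~p6) stands alone — p6 = False.
(~p2 | p6): since p6 = False, the clause reduces to (~p2). p2 = False.
(~p1 | p2): since p2 = False, the clause reduces to (~p1). p1 = False.
In (p1 | ~p3), p1 is now false; ~p3 must hold, so p3 = False.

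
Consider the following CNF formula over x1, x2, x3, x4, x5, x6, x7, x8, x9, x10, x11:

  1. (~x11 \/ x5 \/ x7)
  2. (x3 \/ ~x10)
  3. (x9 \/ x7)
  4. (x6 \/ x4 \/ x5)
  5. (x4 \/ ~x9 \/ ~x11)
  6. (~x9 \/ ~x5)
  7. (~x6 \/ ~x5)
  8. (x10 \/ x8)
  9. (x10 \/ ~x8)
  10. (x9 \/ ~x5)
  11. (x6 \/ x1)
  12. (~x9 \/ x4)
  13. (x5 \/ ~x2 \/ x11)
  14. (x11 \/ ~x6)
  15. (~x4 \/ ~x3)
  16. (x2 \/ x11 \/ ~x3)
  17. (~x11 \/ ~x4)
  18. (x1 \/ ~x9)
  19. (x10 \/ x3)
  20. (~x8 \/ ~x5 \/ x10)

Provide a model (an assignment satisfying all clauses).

x7 occurs only positively in the remaining clauses — set x7 = True.
Try x1 = False.
  then x6 is forced to True.
  then x5 is forced to False.
  then x11 is forced to True.
  then x4 is forced to False.
  then x9 is forced to False.
Branch on x3: take x3 = True.
For the remaining variables, x2 = True, x8 = False, x10 = True works.

x1=F, x2=T, x3=T, x4=F, x5=F, x6=T, x7=T, x8=F, x9=F, x10=T, x11=T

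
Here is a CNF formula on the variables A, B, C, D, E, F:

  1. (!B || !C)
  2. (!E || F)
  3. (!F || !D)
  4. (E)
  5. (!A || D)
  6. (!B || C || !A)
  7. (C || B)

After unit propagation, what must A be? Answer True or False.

(E) stands alone — E = True.
(F || !E): since E = True, the clause reduces to (F). F = True.
(!D || !F) with F = True leaves only !D, so D = False.
(D || !A): since D = False, the clause reduces to (!A). A = False.

False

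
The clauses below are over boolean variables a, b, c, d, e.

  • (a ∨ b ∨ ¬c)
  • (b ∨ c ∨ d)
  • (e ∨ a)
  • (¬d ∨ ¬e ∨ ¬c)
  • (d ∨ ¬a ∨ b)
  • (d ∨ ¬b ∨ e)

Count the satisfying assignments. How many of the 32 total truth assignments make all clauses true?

12

Split on b, then d.
  b=T, d=T: remaining (a,c,e) ∈ {(F,F,T); (T,F,F); (T,F,T); (T,T,F)} — 4.
  b=T, d=F: remaining (a,c,e) ∈ {(F,F,T); (F,T,T); (T,F,T); (T,T,T)} — 4.
  b=F, d=T: remaining (a,c,e) ∈ {(F,F,T); (T,F,F); (T,F,T); (T,T,F)} — 4.
  b=F, d=F: a clause becomes empty — 0.
Total: 4 + 4 + 4 + 0 = 12.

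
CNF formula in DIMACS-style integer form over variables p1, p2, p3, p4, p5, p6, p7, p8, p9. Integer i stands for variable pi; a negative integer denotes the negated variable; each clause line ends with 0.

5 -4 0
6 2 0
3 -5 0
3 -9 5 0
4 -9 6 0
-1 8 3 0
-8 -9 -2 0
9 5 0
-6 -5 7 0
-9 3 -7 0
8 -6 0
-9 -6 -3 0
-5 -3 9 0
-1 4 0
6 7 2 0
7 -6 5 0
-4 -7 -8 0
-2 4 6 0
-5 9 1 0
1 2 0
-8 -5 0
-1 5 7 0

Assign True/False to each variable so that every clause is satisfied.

Set p1 = False and propagate.
  then p2 is forced to True.
Branch on p3: take p3 = True.
Try p4 = True.
  then p5 is forced to True.
  then p9 is forced to True.
  then p8 is forced to False.
  then p6 is forced to False.
p7 is now unconstrained; take p7 = False.

p1=False, p2=True, p3=True, p4=True, p5=True, p6=False, p7=False, p8=False, p9=True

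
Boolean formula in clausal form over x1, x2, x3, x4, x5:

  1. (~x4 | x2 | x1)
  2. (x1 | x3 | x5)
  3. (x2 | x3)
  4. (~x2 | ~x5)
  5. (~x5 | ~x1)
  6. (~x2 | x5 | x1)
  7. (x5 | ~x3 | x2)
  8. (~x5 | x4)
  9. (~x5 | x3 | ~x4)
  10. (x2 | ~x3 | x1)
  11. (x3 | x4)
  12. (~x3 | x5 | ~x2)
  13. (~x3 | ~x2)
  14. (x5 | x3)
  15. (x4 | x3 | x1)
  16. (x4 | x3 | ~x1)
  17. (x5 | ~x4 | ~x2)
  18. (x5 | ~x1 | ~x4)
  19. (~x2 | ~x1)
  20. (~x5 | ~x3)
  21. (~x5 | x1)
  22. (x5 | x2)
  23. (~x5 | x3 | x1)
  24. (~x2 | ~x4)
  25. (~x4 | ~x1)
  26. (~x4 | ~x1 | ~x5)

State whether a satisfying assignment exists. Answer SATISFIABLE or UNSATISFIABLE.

UNSATISFIABLE

x5 = True:
  propagation gives x2=False, x3=True; an empty clause results — contradiction.
x5 = False:
  propagation gives x3=True, x2=True; an empty clause results — contradiction.
Every branch closes, so no satisfying assignment exists.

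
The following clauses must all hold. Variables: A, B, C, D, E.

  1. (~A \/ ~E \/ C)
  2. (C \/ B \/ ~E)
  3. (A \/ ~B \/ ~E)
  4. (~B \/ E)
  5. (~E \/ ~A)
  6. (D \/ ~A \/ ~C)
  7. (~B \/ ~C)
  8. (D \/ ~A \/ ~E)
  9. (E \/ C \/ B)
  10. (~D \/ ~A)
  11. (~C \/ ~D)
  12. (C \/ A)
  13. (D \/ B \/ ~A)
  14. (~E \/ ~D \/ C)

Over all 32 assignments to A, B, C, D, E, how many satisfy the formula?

2

The models are:
  A=0 B=0 C=1 D=0 E=0
  A=0 B=0 C=1 D=0 E=1
That's 2 in total.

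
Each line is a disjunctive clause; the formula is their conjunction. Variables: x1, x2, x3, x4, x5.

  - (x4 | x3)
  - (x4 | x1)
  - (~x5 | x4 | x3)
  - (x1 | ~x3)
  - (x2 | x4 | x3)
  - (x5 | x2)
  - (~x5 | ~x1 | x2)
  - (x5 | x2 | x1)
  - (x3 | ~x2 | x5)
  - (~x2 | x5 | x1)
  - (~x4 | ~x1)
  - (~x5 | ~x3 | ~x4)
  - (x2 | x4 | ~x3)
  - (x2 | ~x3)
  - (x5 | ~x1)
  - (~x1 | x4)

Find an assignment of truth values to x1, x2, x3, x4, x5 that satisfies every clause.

x1=0, x2=1, x3=0, x4=1, x5=1

Try x1 = False.
  then x4 is forced to True.
  then x3 is forced to False.
For the remaining variables, x2 = True, x5 = True works.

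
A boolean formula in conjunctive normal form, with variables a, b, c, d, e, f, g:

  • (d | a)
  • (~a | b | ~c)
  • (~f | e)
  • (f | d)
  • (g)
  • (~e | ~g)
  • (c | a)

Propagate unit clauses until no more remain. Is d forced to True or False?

Unit clause (g) sets g = True.
From (~g | ~e) and g = True: e = False.
From (e | ~f) and e = False: f = False.
(f | d) with f = False leaves only d, so d = True.

True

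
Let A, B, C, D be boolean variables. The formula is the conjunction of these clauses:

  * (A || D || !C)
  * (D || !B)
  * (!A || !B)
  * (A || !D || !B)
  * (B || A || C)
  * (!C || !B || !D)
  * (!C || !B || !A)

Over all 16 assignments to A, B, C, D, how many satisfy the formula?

Satisfying assignments:
  A=F B=F C=T D=T
  A=T B=F C=F D=F
  A=T B=F C=F D=T
  A=T B=F C=T D=F
  A=T B=F C=T D=T
That's 5 in total.

5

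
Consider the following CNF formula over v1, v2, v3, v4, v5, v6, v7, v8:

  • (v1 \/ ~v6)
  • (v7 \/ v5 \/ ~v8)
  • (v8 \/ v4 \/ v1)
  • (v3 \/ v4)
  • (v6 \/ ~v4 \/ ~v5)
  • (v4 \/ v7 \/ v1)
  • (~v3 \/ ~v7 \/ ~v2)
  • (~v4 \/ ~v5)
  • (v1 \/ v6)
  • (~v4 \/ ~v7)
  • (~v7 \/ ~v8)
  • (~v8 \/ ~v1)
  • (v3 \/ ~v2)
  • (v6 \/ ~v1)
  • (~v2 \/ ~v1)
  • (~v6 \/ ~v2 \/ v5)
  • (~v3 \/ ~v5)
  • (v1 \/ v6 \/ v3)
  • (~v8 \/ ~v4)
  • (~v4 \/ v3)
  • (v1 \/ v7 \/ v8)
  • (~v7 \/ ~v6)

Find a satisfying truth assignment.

v2 occurs only negated in the remaining clauses — set v2 = False.
Try v1 = True.
  then v8 is forced to False.
  then v6 is forced to True.
  then v7 is forced to False.
The remaining clauses are satisfied by v3 = True, v4 = False, v5 = False.
Every clause has at least one true literal under this assignment.

v1 = T, v2 = F, v3 = T, v4 = F, v5 = F, v6 = T, v7 = F, v8 = F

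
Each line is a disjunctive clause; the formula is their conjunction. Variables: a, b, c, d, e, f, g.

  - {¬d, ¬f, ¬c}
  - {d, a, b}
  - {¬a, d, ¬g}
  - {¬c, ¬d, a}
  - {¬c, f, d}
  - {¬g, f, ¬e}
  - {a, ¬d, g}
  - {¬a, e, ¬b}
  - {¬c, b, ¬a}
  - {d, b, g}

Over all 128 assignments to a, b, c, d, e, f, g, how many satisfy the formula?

31

Case analysis on d and a:
  d=T, a=T: 11 of the 32 assignments to (b,c,e,f,g) work.
  d=T, a=F: b free; 3 ways for (c,e,f,g) × 2^1 = 6.
  d=F, a=T: remaining (b,c,e,f,g) ∈ {(T,F,T,F,F); (T,F,T,T,F); (T,T,T,T,F)} — 3.
  d=F, a=F: 11 of the 32 assignments to (b,c,e,f,g) work.
Total: 11 + 6 + 3 + 11 = 31.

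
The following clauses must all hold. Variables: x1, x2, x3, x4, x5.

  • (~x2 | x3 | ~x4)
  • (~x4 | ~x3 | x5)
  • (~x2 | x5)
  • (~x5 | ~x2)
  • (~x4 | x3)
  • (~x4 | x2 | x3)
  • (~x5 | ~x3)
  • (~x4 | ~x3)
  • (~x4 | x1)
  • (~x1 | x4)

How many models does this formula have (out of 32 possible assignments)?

3

The models are:
  x1=F x2=F x3=F x4=F x5=F
  x1=F x2=F x3=F x4=F x5=T
  x1=F x2=F x3=T x4=F x5=F
Count: 3.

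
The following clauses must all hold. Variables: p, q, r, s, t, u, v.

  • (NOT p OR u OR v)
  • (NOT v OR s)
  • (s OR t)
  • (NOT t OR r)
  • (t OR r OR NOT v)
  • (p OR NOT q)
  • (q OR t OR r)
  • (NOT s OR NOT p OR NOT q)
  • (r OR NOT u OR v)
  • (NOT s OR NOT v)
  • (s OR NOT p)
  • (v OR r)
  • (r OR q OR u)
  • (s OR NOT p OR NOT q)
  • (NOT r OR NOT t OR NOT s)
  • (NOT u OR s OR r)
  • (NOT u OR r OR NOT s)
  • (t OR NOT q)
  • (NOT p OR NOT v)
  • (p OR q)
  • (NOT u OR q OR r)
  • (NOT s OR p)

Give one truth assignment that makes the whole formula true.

Try p = True.
  then s is forced to True.
  then q is forced to False.
  then v is forced to False.
  then u is forced to True.
  then r is forced to True.
  then t is forced to False.

p=1, q=0, r=1, s=1, t=0, u=1, v=0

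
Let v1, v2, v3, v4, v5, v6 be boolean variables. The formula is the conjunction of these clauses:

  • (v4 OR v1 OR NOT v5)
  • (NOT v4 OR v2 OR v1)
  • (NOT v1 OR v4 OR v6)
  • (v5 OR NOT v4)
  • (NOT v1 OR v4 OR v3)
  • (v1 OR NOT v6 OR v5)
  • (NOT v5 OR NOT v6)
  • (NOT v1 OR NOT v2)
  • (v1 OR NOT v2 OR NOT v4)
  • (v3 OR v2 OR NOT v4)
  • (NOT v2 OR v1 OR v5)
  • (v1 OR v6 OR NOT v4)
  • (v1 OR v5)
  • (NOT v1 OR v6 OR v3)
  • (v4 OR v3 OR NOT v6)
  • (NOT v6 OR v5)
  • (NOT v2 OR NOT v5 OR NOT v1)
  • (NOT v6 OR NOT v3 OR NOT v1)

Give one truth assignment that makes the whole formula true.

v1 = True, v2 = False, v3 = True, v4 = True, v5 = True, v6 = False

Check each clause:
  1. (NOT v5 OR v1 OR v4) — v1 is true.
  2. (v2 OR v1 OR NOT v4) — v1 is true.
  3. (v4 OR NOT v1 OR v6) — v4 is true.
  4. (v5 OR NOT v4) — v5 is true.
  5. (v3 OR v4 OR NOT v1) — v3 is true.
  6. (v1 OR v5 OR NOT v6) — v1 is true.
  7. (NOT v6 OR NOT v5) — NOT v6 is true.
  8. (NOT v1 OR NOT v2) — NOT v2 is true.
  9. (v1 OR NOT v4 OR NOT v2) — v1 is true.
  10. (NOT v4 OR v2 OR v3) — v3 is true.
  11. (NOT v2 OR v1 OR v5) — v1 is true.
  12. (NOT v4 OR v6 OR v1) — v1 is true.
  13. (v5 OR v1) — v1 is true.
  14. (v3 OR NOT v1 OR v6) — v3 is true.
  15. (v3 OR v4 OR NOT v6) — NOT v6 is true.
  16. (NOT v6 OR v5) — NOT v6 is true.
  17. (NOT v1 OR NOT v5 OR NOT v2) — NOT v2 is true.
  18. (NOT v1 OR NOT v6 OR NOT v3) — NOT v6 is true.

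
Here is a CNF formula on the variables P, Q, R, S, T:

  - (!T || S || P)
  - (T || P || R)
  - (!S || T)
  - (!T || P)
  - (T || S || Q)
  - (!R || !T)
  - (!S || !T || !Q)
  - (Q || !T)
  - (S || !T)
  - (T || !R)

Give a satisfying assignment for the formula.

Pure literal: P appears only positively; assign P = True.
Set Q = True and propagate.
Try R = False.
The remaining clauses are satisfied by S = False, T = False.
Every clause has at least one true literal under this assignment.

P=T, Q=T, R=F, S=F, T=F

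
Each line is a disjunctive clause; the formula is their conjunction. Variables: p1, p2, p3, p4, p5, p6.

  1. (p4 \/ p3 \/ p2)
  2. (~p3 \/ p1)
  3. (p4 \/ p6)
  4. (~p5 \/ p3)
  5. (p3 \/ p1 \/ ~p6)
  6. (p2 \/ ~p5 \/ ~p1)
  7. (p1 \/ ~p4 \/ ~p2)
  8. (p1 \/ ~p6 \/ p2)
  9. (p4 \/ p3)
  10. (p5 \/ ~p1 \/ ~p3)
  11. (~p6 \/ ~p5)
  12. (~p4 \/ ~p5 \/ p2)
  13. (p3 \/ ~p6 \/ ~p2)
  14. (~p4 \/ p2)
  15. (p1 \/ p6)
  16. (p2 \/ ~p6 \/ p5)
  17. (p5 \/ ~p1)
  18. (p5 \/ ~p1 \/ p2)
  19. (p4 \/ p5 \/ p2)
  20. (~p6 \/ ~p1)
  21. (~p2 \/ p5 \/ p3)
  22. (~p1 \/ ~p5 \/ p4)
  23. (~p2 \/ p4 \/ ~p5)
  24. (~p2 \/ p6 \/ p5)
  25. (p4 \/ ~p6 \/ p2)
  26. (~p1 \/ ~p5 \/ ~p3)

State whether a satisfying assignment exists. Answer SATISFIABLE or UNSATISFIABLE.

UNSATISFIABLE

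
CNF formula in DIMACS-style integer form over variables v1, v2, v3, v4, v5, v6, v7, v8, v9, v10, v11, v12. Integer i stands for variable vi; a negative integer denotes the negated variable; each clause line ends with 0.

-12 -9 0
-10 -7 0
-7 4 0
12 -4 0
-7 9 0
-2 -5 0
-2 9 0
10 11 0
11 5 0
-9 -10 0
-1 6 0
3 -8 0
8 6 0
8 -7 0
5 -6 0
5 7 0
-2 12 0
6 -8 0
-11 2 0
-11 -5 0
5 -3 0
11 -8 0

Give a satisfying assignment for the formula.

Pure literal: v1 appears only negated; assign v1 = False.
Set v2 = False and propagate.
  then v11 is forced to False.
  then v10 is forced to True.
  then v7 is forced to False.
  then v5 is forced to True.
  then v9 is forced to False.
  then v8 is forced to False.
  then v6 is forced to True.
Try v4 = False.
v3, v12 are now unconstrained; take v3 = False, v12 = False.

v1=F, v2=F, v3=F, v4=F, v5=T, v6=T, v7=F, v8=F, v9=F, v10=T, v11=F, v12=F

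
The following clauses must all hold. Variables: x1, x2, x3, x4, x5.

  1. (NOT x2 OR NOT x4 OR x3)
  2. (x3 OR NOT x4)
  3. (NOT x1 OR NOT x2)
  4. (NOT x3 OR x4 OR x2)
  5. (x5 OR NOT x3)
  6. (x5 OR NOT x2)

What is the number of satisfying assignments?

9

Case analysis on x2 and x3:
  x2=T, x3=T: remaining (x1,x4,x5) ∈ {(F,F,T); (F,T,T)} — 2.
  x2=T, x3=F: remaining (x1,x4,x5) ∈ {(F,F,T)} — 1.
  x2=F, x3=T: remaining (x1,x4,x5) ∈ {(F,T,T); (T,T,T)} — 2.
  x2=F, x3=F: remaining (x1,x4,x5) ∈ {(F,F,F); (F,F,T); (T,F,F); (T,F,T)} — 4.
Total: 2 + 1 + 2 + 4 = 9.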